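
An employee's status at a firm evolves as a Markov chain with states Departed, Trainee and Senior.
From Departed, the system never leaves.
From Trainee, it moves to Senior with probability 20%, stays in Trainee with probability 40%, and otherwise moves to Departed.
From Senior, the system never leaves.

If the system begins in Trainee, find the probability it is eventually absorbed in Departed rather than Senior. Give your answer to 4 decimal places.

Let h(s) be the probability of absorption at Departed starting from transient state s. Then h(Departed) = 1 and h(Senior) = 0. By first-step analysis:
h(Trainee) = 0.4·1 + 0.4·h(Trainee) + 0.2·0
Solving: h(Trainee) = 0.6667.
Starting from Trainee, the probability is 0.6667.

0.6667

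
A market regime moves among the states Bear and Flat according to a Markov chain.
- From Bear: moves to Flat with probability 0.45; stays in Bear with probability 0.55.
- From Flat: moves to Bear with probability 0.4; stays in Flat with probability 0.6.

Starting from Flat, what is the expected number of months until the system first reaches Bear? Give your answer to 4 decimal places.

2.5000

Let t(s) be the expected number of months to first reach Bear from state s, with t(Bear) = 0. Conditioning on the first month:
t(Flat) = 1 + 0.6·t(Flat)
Solving: t(Flat) = 2.5000.
Expected months from Flat to Bear: 2.5000.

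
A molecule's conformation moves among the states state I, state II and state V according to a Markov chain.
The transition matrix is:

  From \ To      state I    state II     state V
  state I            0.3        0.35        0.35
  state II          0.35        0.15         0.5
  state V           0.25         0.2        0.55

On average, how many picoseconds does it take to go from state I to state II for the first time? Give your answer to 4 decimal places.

3.5165

Let t(s) be the expected number of picoseconds to first reach state II from state s, with t(state II) = 0. Conditioning on the first picosecond:
t(state I) = 1 + 0.3·t(state I) + 0.35·t(state V)
t(state V) = 1 + 0.25·t(state I) + 0.55·t(state V)
Solving: t(state I) = 3.5165, t(state V) = 4.1758.
Expected picoseconds from state I to state II: 3.5165.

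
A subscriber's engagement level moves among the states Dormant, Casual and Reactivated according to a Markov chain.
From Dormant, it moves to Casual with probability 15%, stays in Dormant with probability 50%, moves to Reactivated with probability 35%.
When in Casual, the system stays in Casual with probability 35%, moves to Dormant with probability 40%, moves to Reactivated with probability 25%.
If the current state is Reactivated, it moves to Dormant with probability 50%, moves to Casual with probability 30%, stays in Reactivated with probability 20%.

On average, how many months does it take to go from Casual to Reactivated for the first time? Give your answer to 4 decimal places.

Let t(s) be the expected number of months to first reach Reactivated from state s, with t(Reactivated) = 0. Conditioning on the first month:
t(Dormant) = 1 + 0.5·t(Dormant) + 0.15·t(Casual)
t(Casual) = 1 + 0.4·t(Dormant) + 0.35·t(Casual)
Solving: t(Dormant) = 3.0189, t(Casual) = 3.3962.
Expected months from Casual to Reactivated: 3.3962.

3.3962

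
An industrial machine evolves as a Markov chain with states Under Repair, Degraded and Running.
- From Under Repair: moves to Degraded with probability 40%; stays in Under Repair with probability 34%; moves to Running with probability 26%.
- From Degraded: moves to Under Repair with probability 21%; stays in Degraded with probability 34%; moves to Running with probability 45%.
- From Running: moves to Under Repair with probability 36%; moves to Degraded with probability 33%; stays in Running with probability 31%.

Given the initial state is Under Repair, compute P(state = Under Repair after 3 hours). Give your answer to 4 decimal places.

0.3005

Propagate the distribution vector 3 hours from Under Repair.
After 0 hours: (1.0000, 0.0000, 0.0000)
After 1 hour: (0.3400, 0.4000, 0.2600)
After 2 hours: (0.2932, 0.3578, 0.3490)
After 3 hours: (0.3005, 0.3541, 0.3454)
P(in Under Repair after 3 hours) = 0.3005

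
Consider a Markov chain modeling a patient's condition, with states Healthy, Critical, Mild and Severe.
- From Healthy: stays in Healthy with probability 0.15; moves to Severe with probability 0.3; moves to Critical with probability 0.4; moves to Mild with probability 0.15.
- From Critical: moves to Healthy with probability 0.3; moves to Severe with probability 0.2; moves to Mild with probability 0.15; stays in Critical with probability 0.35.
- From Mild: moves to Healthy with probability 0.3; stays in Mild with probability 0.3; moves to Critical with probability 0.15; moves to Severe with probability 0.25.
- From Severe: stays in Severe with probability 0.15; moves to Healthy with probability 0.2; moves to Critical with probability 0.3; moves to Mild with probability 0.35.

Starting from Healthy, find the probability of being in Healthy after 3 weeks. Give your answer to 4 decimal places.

Propagate the distribution vector 3 weeks from Healthy.
After 0 weeks: (1.0000, 0.0000, 0.0000, 0.0000)
After 1 week: (0.1500, 0.4000, 0.1500, 0.3000)
After 2 weeks: (0.2475, 0.3125, 0.2325, 0.2075)
After 3 weeks: (0.2421, 0.3055, 0.2264, 0.2260)
P(in Healthy after 3 weeks) = 0.2421

0.2421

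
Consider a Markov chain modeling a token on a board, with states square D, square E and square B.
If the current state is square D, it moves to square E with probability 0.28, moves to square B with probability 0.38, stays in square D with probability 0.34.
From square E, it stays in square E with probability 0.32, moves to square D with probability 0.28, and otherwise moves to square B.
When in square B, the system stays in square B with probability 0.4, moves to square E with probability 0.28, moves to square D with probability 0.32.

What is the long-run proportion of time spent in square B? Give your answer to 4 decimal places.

0.3937

Let the stationary distribution be π with π = πP and π_1 + π_2 + π_3 = 1.
π_1 = 0.34·π_1 + 0.28·π_2 + 0.32·π_3
π_2 = 0.28·π_1 + 0.32·π_2 + 0.28·π_3
Solving with the normalization constraint gives π = (0.3146, 0.2917, 0.3937).
So the stationary probability of square B is 0.3937.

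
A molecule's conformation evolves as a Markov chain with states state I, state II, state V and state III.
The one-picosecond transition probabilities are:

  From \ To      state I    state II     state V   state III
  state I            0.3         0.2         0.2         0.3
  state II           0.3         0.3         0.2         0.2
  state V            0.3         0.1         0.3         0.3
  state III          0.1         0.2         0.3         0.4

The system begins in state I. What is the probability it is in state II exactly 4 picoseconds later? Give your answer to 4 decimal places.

Propagate the distribution vector 4 picoseconds from state I.
After 0 picoseconds: (1.0000, 0.0000, 0.0000, 0.0000)
After 1 picosecond: (0.3000, 0.2000, 0.2000, 0.3000)
After 2 picoseconds: (0.2400, 0.2000, 0.2500, 0.3100)
After 3 picoseconds: (0.2380, 0.1950, 0.2560, 0.3110)
After 4 picoseconds: (0.2378, 0.1939, 0.2567, 0.3116)
P(in state II after 4 picoseconds) = 0.1939

0.1939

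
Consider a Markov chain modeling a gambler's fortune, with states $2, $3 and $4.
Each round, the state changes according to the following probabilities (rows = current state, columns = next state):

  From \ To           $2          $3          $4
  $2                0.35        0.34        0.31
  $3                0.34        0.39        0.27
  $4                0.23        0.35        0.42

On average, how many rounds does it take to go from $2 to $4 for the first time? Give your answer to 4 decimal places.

Let t(s) be the expected number of rounds to first reach $4 from state s, with t($4) = 0. Conditioning on the first round:
t($2) = 1 + 0.35·t($2) + 0.34·t($3)
t($3) = 1 + 0.34·t($2) + 0.39·t($3)
Solving: t($2) = 3.3820, t($3) = 3.5244.
Expected rounds from $2 to $4: 3.3820.

3.3820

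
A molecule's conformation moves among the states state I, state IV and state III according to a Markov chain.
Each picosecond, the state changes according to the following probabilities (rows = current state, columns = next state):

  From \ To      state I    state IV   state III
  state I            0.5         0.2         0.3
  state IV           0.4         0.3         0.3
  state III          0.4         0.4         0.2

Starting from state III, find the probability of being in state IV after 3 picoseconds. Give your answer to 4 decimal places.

Propagate the distribution vector 3 picoseconds from state III.
After 0 picoseconds: (0.0000, 0.0000, 1.0000)
After 1 picosecond: (0.4000, 0.4000, 0.2000)
After 2 picoseconds: (0.4400, 0.2800, 0.2800)
After 3 picoseconds: (0.4440, 0.2840, 0.2720)
P(in state IV after 3 picoseconds) = 0.2840

0.2840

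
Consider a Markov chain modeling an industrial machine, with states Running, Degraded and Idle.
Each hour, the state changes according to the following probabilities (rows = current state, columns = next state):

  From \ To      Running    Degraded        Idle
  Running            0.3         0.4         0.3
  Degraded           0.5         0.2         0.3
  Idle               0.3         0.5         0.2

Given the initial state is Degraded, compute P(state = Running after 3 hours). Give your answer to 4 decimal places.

Propagate the distribution vector 3 hours from Degraded.
After 0 hours: (0.0000, 1.0000, 0.0000)
After 1 hour: (0.5000, 0.2000, 0.3000)
After 2 hours: (0.3400, 0.3900, 0.2700)
After 3 hours: (0.3780, 0.3490, 0.2730)
P(in Running after 3 hours) = 0.3780

0.3780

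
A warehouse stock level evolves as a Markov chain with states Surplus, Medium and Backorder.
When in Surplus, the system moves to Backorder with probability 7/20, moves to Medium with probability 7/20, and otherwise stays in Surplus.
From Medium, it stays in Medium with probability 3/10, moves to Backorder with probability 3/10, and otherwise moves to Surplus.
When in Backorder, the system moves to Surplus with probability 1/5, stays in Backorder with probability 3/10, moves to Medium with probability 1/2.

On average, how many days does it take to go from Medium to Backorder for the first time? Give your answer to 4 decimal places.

Let t(s) be the expected number of days to first reach Backorder from state s, with t(Backorder) = 0. Conditioning on the first day:
t(Surplus) = 1 + 0.3·t(Surplus) + 0.35·t(Medium)
t(Medium) = 1 + 0.4·t(Surplus) + 0.3·t(Medium)
Solving: t(Surplus) = 3.0000, t(Medium) = 3.1429.
Expected days from Medium to Backorder: 3.1429.

3.1429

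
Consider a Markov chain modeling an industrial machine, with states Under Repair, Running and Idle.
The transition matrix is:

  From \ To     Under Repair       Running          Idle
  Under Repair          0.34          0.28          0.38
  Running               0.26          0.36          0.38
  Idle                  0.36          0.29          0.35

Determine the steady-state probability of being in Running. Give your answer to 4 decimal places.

0.3084

Let the stationary distribution be π with π = πP and π_1 + π_2 + π_3 = 1.
π_1 = 0.34·π_1 + 0.26·π_2 + 0.36·π_3
π_2 = 0.28·π_1 + 0.36·π_2 + 0.29·π_3
Solving with the normalization constraint gives π = (0.3227, 0.3084, 0.3689).
So the stationary probability of Running is 0.3084.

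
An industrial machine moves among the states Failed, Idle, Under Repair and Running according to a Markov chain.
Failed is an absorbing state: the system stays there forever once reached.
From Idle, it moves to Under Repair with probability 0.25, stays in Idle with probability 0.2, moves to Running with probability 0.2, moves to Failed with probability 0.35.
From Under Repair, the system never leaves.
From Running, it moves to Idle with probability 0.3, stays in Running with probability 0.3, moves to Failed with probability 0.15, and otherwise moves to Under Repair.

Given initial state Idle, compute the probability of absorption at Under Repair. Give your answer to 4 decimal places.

0.4500

Let h(s) be the probability of absorption at Under Repair starting from transient state s. Then h(Under Repair) = 1 and h(Failed) = 0. By first-step analysis:
h(Idle) = 0.35·0 + 0.2·h(Idle) + 0.25·1 + 0.2·h(Running)
h(Running) = 0.15·0 + 0.3·h(Idle) + 0.25·1 + 0.3·h(Running)
Solving: h(Idle) = 0.4500, h(Running) = 0.5500.
Starting from Idle, the probability is 0.4500.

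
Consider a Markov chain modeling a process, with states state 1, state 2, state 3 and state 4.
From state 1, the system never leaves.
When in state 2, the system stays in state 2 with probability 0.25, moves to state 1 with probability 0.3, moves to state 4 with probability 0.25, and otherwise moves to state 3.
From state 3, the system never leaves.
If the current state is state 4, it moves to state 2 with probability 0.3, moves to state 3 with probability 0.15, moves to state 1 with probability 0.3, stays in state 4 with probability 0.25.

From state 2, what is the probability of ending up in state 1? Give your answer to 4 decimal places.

0.6154

Let h(s) be the probability of absorption at state 1 starting from transient state s. Then h(state 1) = 1 and h(state 3) = 0. By first-step analysis:
h(state 2) = 0.3·1 + 0.25·h(state 2) + 0.2·0 + 0.25·h(state 4)
h(state 4) = 0.3·1 + 0.3·h(state 2) + 0.15·0 + 0.25·h(state 4)
Solving: h(state 2) = 0.6154, h(state 4) = 0.6462.
Starting from state 2, the probability is 0.6154.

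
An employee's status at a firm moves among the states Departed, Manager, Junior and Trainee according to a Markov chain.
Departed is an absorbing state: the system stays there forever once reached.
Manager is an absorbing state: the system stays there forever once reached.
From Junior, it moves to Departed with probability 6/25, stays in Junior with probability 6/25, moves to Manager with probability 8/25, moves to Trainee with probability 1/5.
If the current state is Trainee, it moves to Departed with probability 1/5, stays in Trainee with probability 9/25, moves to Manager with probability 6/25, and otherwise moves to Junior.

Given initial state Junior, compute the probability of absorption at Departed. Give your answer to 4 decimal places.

0.4337

Let h(s) be the probability of absorption at Departed starting from transient state s. Then h(Departed) = 1 and h(Manager) = 0. By first-step analysis:
h(Junior) = 0.24·1 + 0.32·0 + 0.24·h(Junior) + 0.2·h(Trainee)
h(Trainee) = 0.2·1 + 0.24·0 + 0.2·h(Junior) + 0.36·h(Trainee)
Solving: h(Junior) = 0.4337, h(Trainee) = 0.4480.
Starting from Junior, the probability is 0.4337.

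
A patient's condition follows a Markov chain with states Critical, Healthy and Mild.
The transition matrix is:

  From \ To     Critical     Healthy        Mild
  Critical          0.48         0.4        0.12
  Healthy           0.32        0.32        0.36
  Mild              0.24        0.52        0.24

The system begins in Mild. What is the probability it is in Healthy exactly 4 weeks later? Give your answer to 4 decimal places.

Propagate the distribution vector 4 weeks from Mild.
After 0 weeks: (0.0000, 0.0000, 1.0000)
After 1 week: (0.2400, 0.5200, 0.2400)
After 2 weeks: (0.3392, 0.3872, 0.2736)
After 3 weeks: (0.3524, 0.4019, 0.2458)
After 4 weeks: (0.3567, 0.3973, 0.2459)
P(in Healthy after 4 weeks) = 0.3973

0.3973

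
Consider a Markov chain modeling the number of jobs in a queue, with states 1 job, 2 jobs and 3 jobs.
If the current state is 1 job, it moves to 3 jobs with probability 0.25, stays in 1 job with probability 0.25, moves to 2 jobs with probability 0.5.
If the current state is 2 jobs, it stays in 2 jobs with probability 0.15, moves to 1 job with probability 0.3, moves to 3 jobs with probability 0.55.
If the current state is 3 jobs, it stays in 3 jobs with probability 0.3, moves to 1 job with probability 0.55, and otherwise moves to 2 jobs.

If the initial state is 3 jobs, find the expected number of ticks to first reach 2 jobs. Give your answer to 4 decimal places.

3.3548

Let t(s) be the expected number of ticks to first reach 2 jobs from state s, with t(2 jobs) = 0. Conditioning on the first tick:
t(1 job) = 1 + 0.25·t(1 job) + 0.25·t(3 jobs)
t(3 jobs) = 1 + 0.55·t(1 job) + 0.3·t(3 jobs)
Solving: t(1 job) = 2.4516, t(3 jobs) = 3.3548.
Expected ticks from 3 jobs to 2 jobs: 3.3548.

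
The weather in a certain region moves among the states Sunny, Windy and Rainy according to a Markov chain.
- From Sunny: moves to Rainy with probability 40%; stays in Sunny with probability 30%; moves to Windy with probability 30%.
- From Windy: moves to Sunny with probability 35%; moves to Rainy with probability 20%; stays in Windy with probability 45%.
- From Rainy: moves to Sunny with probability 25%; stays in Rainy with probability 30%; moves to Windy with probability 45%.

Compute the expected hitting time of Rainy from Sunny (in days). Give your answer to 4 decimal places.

Let t(s) be the expected number of days to first reach Rainy from state s, with t(Rainy) = 0. Conditioning on the first day:
t(Sunny) = 1 + 0.3·t(Sunny) + 0.3·t(Windy)
t(Windy) = 1 + 0.35·t(Sunny) + 0.45·t(Windy)
Solving: t(Sunny) = 3.0357, t(Windy) = 3.7500.
Expected days from Sunny to Rainy: 3.0357.

3.0357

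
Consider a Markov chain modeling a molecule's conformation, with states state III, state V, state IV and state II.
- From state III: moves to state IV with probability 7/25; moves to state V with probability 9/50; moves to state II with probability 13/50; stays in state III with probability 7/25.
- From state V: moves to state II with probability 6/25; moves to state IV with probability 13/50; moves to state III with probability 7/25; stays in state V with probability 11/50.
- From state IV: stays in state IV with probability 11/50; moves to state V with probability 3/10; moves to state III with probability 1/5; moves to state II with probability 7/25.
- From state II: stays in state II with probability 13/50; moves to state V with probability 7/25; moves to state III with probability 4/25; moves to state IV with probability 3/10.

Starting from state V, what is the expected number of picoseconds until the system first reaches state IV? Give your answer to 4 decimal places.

3.6364

Let t(s) be the expected number of picoseconds to first reach state IV from state s, with t(state IV) = 0. Conditioning on the first picosecond:
t(state III) = 1 + 0.28·t(state III) + 0.18·t(state V) + 0.26·t(state II)
t(state V) = 1 + 0.28·t(state III) + 0.22·t(state V) + 0.24·t(state II)
t(state II) = 1 + 0.16·t(state III) + 0.28·t(state V) + 0.26·t(state II)
Solving: t(state III) = 3.5609, t(state V) = 3.6364, t(state II) = 3.4972.
Expected picoseconds from state V to state IV: 3.6364.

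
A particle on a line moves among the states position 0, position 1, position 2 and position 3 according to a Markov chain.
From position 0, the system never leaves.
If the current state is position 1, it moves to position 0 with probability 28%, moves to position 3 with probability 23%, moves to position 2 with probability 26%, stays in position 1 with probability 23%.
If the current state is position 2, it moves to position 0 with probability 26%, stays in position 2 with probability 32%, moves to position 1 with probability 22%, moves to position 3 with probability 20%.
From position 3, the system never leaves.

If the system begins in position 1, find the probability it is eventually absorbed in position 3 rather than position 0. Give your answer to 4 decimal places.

0.4468

Let h(s) be the probability of absorption at position 3 starting from transient state s. Then h(position 3) = 1 and h(position 0) = 0. By first-step analysis:
h(position 1) = 0.28·0 + 0.23·h(position 1) + 0.26·h(position 2) + 0.23·1
h(position 2) = 0.26·0 + 0.22·h(position 1) + 0.32·h(position 2) + 0.2·1
Solving: h(position 1) = 0.4468, h(position 2) = 0.4387.
Starting from position 1, the probability is 0.4468.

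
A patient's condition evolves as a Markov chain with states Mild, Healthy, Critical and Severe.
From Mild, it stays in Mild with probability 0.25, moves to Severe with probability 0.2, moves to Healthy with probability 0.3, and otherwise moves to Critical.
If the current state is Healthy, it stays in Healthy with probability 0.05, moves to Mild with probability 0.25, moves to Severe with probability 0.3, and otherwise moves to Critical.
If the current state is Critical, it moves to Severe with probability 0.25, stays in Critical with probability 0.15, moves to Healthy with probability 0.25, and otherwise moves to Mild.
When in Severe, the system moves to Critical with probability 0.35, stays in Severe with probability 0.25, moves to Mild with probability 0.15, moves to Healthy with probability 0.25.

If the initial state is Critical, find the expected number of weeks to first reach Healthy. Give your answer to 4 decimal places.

3.7913

Let t(s) be the expected number of weeks to first reach Healthy from state s, with t(Healthy) = 0. Conditioning on the first week:
t(Mild) = 1 + 0.25·t(Mild) + 0.25·t(Critical) + 0.2·t(Severe)
t(Critical) = 1 + 0.35·t(Mild) + 0.15·t(Critical) + 0.25·t(Severe)
t(Severe) = 1 + 0.15·t(Mild) + 0.35·t(Critical) + 0.25·t(Severe)
Solving: t(Mild) = 3.6174, t(Critical) = 3.7913, t(Severe) = 3.8261.
Expected weeks from Critical to Healthy: 3.7913.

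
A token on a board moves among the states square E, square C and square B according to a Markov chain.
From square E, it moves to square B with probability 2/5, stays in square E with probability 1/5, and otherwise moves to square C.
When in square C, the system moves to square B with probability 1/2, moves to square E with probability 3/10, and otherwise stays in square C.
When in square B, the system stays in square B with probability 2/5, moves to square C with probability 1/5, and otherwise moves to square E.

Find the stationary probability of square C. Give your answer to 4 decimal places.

Let the stationary distribution be π with π = πP and π_1 + π_2 + π_3 = 1.
π_1 = 0.2·π_1 + 0.3·π_2 + 0.4·π_3
π_2 = 0.4·π_1 + 0.2·π_2 + 0.2·π_3
Solving with the normalization constraint gives π = (0.3115, 0.2623, 0.4262).
So the stationary probability of square C is 0.2623.

0.2623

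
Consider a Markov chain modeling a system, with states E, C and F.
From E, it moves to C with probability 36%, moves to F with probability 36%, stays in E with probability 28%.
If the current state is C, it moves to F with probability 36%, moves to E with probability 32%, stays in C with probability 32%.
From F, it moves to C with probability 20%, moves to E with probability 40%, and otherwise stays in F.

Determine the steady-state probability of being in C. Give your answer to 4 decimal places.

0.2885

Let the stationary distribution be π with π = πP and π_1 + π_2 + π_3 = 1.
π_1 = 0.28·π_1 + 0.32·π_2 + 0.4·π_3
π_2 = 0.36·π_1 + 0.32·π_2 + 0.2·π_3
Solving with the normalization constraint gives π = (0.3365, 0.2885, 0.3750).
So the stationary probability of C is 0.2885.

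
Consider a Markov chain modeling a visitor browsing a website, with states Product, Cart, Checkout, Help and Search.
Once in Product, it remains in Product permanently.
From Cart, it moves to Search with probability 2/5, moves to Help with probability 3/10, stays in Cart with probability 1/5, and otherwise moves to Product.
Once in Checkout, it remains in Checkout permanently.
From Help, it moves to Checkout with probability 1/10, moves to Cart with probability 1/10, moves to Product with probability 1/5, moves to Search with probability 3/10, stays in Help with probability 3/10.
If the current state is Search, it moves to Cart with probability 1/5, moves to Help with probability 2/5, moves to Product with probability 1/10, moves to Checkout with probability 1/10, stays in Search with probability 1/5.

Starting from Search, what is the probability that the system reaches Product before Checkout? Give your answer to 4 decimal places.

Let h(s) be the probability of absorption at Product starting from transient state s. Then h(Product) = 1 and h(Checkout) = 0. By first-step analysis:
h(Cart) = 0.1·1 + 0.2·h(Cart) + 0.3·h(Help) + 0.4·h(Search)
h(Help) = 0.2·1 + 0.1·h(Cart) + 0.1·0 + 0.3·h(Help) + 0.3·h(Search)
h(Search) = 0.1·1 + 0.2·h(Cart) + 0.1·0 + 0.4·h(Help) + 0.2·h(Search)
Solving: h(Cart) = 0.6765, h(Help) = 0.6471, h(Search) = 0.6176.
Starting from Search, the probability is 0.6176.

0.6176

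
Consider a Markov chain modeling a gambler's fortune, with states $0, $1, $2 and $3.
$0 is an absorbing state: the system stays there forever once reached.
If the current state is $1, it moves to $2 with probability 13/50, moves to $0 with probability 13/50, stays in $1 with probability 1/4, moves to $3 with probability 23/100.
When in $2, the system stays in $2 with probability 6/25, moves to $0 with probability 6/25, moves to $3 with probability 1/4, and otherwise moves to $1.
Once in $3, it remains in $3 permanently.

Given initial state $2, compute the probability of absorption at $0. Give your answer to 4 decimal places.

Let h(s) be the probability of absorption at $0 starting from transient state s. Then h($0) = 1 and h($3) = 0. By first-step analysis:
h($1) = 0.26·1 + 0.25·h($1) + 0.26·h($2) + 0.23·0
h($2) = 0.24·1 + 0.27·h($1) + 0.24·h($2) + 0.25·0
Solving: h($1) = 0.5202, h($2) = 0.5006.
Starting from $2, the probability is 0.5006.

0.5006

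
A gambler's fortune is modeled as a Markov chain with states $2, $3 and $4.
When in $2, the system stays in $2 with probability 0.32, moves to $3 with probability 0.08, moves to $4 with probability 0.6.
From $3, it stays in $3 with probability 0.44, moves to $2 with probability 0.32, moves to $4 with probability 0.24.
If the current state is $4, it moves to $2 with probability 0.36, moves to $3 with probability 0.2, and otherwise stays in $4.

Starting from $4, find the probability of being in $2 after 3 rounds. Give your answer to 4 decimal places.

Propagate the distribution vector 3 rounds from $4.
After 0 rounds: (0.0000, 0.0000, 1.0000)
After 1 round: (0.3600, 0.2000, 0.4400)
After 2 rounds: (0.3376, 0.2048, 0.4576)
After 3 rounds: (0.3383, 0.2086, 0.4531)
P(in $2 after 3 rounds) = 0.3383

0.3383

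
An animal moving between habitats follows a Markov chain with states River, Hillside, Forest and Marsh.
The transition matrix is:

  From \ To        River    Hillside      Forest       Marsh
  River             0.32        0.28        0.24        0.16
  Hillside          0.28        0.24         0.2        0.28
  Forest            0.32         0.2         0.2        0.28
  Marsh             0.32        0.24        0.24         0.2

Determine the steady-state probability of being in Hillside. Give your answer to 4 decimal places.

Let the stationary distribution be π with π = πP and π_1 + π_2 + π_3 + π_4 = 1.
π_1 = 0.32·π_1 + 0.28·π_2 + 0.32·π_3 + 0.32·π_4
π_2 = 0.28·π_1 + 0.24·π_2 + 0.2·π_3 + 0.24·π_4
π_3 = 0.24·π_1 + 0.2·π_2 + 0.2·π_3 + 0.24·π_4
Solving with the normalization constraint gives π = (0.3103, 0.2436, 0.2214, 0.2248).
So the stationary probability of Hillside is 0.2436.

0.2436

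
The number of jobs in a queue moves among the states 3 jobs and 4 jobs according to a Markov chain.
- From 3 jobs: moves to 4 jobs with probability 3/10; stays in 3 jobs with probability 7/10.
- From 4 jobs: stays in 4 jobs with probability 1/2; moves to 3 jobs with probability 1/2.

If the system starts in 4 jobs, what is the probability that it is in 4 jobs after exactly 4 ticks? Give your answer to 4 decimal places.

0.3760

Propagate the distribution vector 4 ticks from 4 jobs.
After 0 ticks: (0.0000, 1.0000)
After 1 tick: (0.5000, 0.5000)
After 2 ticks: (0.6000, 0.4000)
After 3 ticks: (0.6200, 0.3800)
After 4 ticks: (0.6240, 0.3760)
P(in 4 jobs after 4 ticks) = 0.3760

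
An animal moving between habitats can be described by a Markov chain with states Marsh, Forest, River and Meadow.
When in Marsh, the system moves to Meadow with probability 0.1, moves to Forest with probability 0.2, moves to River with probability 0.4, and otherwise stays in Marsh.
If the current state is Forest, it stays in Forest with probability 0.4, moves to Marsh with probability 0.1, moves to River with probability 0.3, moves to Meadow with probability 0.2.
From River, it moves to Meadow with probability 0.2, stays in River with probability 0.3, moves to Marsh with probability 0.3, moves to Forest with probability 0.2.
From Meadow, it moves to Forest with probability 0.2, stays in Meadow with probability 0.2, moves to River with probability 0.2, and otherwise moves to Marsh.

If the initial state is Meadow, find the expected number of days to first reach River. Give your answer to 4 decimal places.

3.5200

Let t(s) be the expected number of days to first reach River from state s, with t(River) = 0. Conditioning on the first day:
t(Marsh) = 1 + 0.3·t(Marsh) + 0.2·t(Forest) + 0.1·t(Meadow)
t(Forest) = 1 + 0.1·t(Marsh) + 0.4·t(Forest) + 0.2·t(Meadow)
t(Meadow) = 1 + 0.4·t(Marsh) + 0.2·t(Forest) + 0.2·t(Meadow)
Solving: t(Marsh) = 2.8800, t(Forest) = 3.3200, t(Meadow) = 3.5200.
Expected days from Meadow to River: 3.5200.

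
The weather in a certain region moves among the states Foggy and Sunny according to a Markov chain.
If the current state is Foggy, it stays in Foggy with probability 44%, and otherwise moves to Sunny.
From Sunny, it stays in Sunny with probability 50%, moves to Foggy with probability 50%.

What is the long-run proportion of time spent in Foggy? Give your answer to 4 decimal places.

Let the stationary distribution be π with π = πP and π_1 + π_2 = 1.
π_1 = 0.44·π_1 + 0.5·π_2
Solving with the normalization constraint gives π = (0.4717, 0.5283).
So the stationary probability of Foggy is 0.4717.

0.4717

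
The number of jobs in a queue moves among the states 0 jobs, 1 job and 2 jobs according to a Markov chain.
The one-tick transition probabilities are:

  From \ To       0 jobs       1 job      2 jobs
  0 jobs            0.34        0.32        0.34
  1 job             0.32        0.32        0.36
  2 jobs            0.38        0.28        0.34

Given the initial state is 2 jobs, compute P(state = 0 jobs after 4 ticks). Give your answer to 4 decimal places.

Propagate the distribution vector 4 ticks from 2 jobs.
After 0 ticks: (0.0000, 0.0000, 1.0000)
After 1 tick: (0.3800, 0.2800, 0.3400)
After 2 ticks: (0.3480, 0.3064, 0.3456)
After 3 ticks: (0.3477, 0.3062, 0.3461)
After 4 ticks: (0.3477, 0.3062, 0.3461)
P(in 0 jobs after 4 ticks) = 0.3477

0.3477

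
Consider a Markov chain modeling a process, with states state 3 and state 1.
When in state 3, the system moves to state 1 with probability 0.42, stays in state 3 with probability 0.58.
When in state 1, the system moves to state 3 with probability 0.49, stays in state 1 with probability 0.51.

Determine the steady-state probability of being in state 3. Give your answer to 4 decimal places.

Let the stationary distribution be π with π = πP and π_1 + π_2 = 1.
π_1 = 0.58·π_1 + 0.49·π_2
Solving with the normalization constraint gives π = (0.5385, 0.4615).
So the stationary probability of state 3 is 0.5385.

0.5385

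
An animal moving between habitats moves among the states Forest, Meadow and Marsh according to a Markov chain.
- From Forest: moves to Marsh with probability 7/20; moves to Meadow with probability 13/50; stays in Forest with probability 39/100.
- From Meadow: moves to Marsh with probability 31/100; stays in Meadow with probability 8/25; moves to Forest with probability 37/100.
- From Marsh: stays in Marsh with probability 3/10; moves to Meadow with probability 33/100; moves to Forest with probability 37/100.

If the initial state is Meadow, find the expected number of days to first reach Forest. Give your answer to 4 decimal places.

Let t(s) be the expected number of days to first reach Forest from state s, with t(Forest) = 0. Conditioning on the first day:
t(Meadow) = 1 + 0.32·t(Meadow) + 0.31·t(Marsh)
t(Marsh) = 1 + 0.33·t(Meadow) + 0.3·t(Marsh)
Solving: t(Meadow) = 2.7027, t(Marsh) = 2.7027.
Expected days from Meadow to Forest: 2.7027.

2.7027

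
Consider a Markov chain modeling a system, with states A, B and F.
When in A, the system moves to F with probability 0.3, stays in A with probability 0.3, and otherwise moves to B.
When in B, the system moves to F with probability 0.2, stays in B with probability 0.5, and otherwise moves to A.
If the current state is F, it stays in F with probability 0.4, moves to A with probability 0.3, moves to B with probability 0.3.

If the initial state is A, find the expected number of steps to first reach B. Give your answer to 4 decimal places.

Let t(s) be the expected number of steps to first reach B from state s, with t(B) = 0. Conditioning on the first step:
t(A) = 1 + 0.3·t(A) + 0.3·t(F)
t(F) = 1 + 0.3·t(A) + 0.4·t(F)
Solving: t(A) = 2.7273, t(F) = 3.0303.
Expected steps from A to B: 2.7273.

2.7273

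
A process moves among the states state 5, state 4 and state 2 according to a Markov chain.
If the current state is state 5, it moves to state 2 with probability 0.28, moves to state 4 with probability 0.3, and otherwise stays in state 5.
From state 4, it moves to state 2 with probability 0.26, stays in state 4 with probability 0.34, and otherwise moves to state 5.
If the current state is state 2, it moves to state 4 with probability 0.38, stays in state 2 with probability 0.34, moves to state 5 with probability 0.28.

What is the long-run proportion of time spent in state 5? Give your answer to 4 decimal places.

Let the stationary distribution be π with π = πP and π_1 + π_2 + π_3 = 1.
π_1 = 0.42·π_1 + 0.4·π_2 + 0.28·π_3
π_2 = 0.3·π_1 + 0.34·π_2 + 0.38·π_3
Solving with the normalization constraint gives π = (0.3726, 0.3367, 0.2907).
So the stationary probability of state 5 is 0.3726.

0.3726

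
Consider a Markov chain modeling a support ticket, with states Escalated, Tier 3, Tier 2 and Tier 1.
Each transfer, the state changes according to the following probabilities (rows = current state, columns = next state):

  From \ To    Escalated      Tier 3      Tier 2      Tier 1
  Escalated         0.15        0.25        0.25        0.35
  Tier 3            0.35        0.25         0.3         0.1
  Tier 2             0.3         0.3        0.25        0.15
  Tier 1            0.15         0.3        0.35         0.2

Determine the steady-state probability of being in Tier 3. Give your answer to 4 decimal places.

Let the stationary distribution be π with π = πP and π_1 + π_2 + π_3 + π_4 = 1.
π_1 = 0.15·π_1 + 0.35·π_2 + 0.3·π_3 + 0.15·π_4
π_2 = 0.25·π_1 + 0.25·π_2 + 0.3·π_3 + 0.3·π_4
π_3 = 0.25·π_1 + 0.3·π_2 + 0.25·π_3 + 0.35·π_4
Solving with the normalization constraint gives π = (0.2473, 0.2739, 0.2833, 0.1955).
So the stationary probability of Tier 3 is 0.2739.

0.2739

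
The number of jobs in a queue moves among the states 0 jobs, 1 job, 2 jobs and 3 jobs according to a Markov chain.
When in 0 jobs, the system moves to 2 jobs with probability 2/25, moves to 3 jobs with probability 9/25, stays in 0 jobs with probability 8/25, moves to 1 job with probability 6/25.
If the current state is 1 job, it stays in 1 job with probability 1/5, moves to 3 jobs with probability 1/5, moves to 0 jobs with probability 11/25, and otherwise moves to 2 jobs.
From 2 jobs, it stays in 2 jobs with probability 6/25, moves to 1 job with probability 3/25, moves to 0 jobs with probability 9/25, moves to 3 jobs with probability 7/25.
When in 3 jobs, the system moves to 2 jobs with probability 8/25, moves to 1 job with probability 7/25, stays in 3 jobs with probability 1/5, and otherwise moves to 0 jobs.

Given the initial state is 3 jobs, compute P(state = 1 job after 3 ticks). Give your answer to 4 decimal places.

Propagate the distribution vector 3 ticks from 3 jobs.
After 0 ticks: (0.0000, 0.0000, 0.0000, 1.0000)
After 1 tick: (0.2000, 0.2800, 0.3200, 0.2000)
After 2 ticks: (0.3424, 0.1984, 0.2016, 0.2576)
After 3 ticks: (0.3210, 0.2182, 0.1900, 0.2709)
P(in 1 job after 3 ticks) = 0.2182

0.2182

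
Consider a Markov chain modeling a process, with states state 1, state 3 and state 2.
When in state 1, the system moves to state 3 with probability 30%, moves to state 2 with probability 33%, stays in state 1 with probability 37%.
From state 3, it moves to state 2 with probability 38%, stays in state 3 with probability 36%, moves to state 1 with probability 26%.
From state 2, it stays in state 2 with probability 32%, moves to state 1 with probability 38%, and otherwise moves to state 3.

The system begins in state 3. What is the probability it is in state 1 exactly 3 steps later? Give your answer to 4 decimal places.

0.3381

Propagate the distribution vector 3 steps from state 3.
After 0 steps: (0.0000, 1.0000, 0.0000)
After 1 step: (0.2600, 0.3600, 0.3800)
After 2 steps: (0.3342, 0.3216, 0.3442)
After 3 steps: (0.3381, 0.3193, 0.3426)
P(in state 1 after 3 steps) = 0.3381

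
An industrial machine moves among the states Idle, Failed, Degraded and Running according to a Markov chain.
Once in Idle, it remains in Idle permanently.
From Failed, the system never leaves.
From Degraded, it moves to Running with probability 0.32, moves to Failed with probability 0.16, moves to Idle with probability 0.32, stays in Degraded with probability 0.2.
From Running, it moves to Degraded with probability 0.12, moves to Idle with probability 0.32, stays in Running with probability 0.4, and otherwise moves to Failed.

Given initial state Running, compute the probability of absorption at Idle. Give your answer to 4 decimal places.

Let h(s) be the probability of absorption at Idle starting from transient state s. Then h(Idle) = 1 and h(Failed) = 0. By first-step analysis:
h(Degraded) = 0.32·1 + 0.16·0 + 0.2·h(Degraded) + 0.32·h(Running)
h(Running) = 0.32·1 + 0.16·0 + 0.12·h(Degraded) + 0.4·h(Running)
Solving: h(Degraded) = 0.6667, h(Running) = 0.6667.
Starting from Running, the probability is 0.6667.

0.6667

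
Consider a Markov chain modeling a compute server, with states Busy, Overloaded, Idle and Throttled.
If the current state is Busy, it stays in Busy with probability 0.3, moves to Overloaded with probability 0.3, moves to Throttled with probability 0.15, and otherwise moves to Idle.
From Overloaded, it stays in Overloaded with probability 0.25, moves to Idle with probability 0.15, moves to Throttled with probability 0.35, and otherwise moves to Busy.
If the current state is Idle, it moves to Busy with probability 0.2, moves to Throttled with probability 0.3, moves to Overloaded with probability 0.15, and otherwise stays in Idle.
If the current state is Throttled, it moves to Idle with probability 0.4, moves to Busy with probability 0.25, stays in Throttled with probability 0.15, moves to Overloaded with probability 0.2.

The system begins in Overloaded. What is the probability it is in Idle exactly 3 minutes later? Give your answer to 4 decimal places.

Propagate the distribution vector 3 minutes from Overloaded.
After 0 minutes: (0.0000, 1.0000, 0.0000, 0.0000)
After 1 minute: (0.2500, 0.2500, 0.1500, 0.3500)
After 2 minutes: (0.2550, 0.2300, 0.2925, 0.2225)
After 3 minutes: (0.2481, 0.2224, 0.2896, 0.2399)
P(in Idle after 3 minutes) = 0.2896

0.2896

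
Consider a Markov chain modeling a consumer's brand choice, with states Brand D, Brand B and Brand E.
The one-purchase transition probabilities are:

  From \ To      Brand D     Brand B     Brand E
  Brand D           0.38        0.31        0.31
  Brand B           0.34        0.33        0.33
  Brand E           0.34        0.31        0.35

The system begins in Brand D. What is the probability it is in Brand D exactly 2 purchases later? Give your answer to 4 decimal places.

Sum over the intermediate state after 1 purchase:
P = P(Brand D→Brand D)·P(Brand D→Brand D) + P(Brand D→Brand B)·P(Brand B→Brand D) + P(Brand D→Brand E)·P(Brand E→Brand D)
  = 0.38×0.38 + 0.31×0.34 + 0.31×0.34
  = 0.1444 + 0.1054 + 0.1054 = 0.3552

0.3552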